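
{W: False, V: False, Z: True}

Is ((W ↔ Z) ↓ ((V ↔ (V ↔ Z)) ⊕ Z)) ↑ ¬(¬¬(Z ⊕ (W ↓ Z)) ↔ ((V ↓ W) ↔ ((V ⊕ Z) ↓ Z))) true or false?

W ↔ Z = False ↔ True = False
V ↔ Z = False ↔ True = False
V ↔ (V ↔ Z) = False ↔ False = True
(V ↔ (V ↔ Z)) ⊕ Z = True ⊕ True = False
(W ↔ Z) ↓ ((V ↔ (V ↔ Z)) ⊕ Z) = False ↓ False = True
W ↓ Z = False ↓ True = False
Z ⊕ (W ↓ Z) = True ⊕ False = True
¬(Z ⊕ (W ↓ Z)) = ¬True = False
¬¬(Z ⊕ (W ↓ Z)) = ¬False = True
V ↓ W = False ↓ False = True
V ⊕ Z = False ⊕ True = True
(V ⊕ Z) ↓ Z = True ↓ True = False
(V ↓ W) ↔ ((V ⊕ Z) ↓ Z) = True ↔ False = False
¬¬(Z ⊕ (W ↓ Z)) ↔ ((V ↓ W) ↔ ((V ⊕ Z) ↓ Z)) = True ↔ False = False
¬(¬¬(Z ⊕ (W ↓ Z)) ↔ ((V ↓ W) ↔ ((V ⊕ Z) ↓ Z))) = ¬False = True
((W ↔ Z) ↓ ((V ↔ (V ↔ Z)) ⊕ Z)) ↑ ¬(¬¬(Z ⊕ (W ↓ Z)) ↔ ((V ↓ W) ↔ ((V ⊕ Z) ↓ Z))) = True ↑ True = False

False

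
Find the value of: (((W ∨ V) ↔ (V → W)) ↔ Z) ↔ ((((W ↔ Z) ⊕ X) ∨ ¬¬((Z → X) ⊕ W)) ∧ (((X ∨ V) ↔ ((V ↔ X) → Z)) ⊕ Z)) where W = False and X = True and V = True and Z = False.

False

Substituting W=False, X=True, V=True, Z=False:
W ∨ V = False ∨ True = True
V → W = True → False = False
(W ∨ V) ↔ (V → W) = True ↔ False = False
((W ∨ V) ↔ (V → W)) ↔ Z = False ↔ False = True
W ↔ Z = False ↔ False = True
(W ↔ Z) ⊕ X = True ⊕ True = False
Z → X = False → True = True
(Z → X) ⊕ W = True ⊕ False = True
¬((Z → X) ⊕ W) = ¬True = False
¬¬((Z → X) ⊕ W) = ¬False = True
((W ↔ Z) ⊕ X) ∨ ¬¬((Z → X) ⊕ W) = False ∨ True = True
X ∨ V = True ∨ True = True
V ↔ X = True ↔ True = True
(V ↔ X) → Z = True → False = False
(X ∨ V) ↔ ((V ↔ X) → Z) = True ↔ False = False
((X ∨ V) ↔ ((V ↔ X) → Z)) ⊕ Z = False ⊕ False = False
(((W ↔ Z) ⊕ X) ∨ ¬¬((Z → X) ⊕ W)) ∧ (((X ∨ V) ↔ ((V ↔ X) → Z)) ⊕ Z) = True ∧ False = False
(((W ∨ V) ↔ (V → W)) ↔ Z) ↔ ((((W ↔ Z) ⊕ X) ∨ ¬¬((Z → X) ⊕ W)) ∧ (((X ∨ V) ↔ ((V ↔ X) → Z)) ⊕ Z)) = True ↔ False = False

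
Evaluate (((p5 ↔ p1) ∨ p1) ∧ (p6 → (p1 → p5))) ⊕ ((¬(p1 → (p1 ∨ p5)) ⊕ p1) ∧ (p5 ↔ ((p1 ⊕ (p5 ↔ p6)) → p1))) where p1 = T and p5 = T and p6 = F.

F

p5 ↔ p1 = T ↔ T = T
(p5 ↔ p1) ∨ p1 = T ∨ T = T
p1 → p5 = T → T = T
p6 → (p1 → p5) = F → T = T
((p5 ↔ p1) ∨ p1) ∧ (p6 → (p1 → p5)) = T ∧ T = T
p1 ∨ p5 = T ∨ T = T
p1 → (p1 ∨ p5) = T → T = T
¬(p1 → (p1 ∨ p5)) = ¬T = F
¬(p1 → (p1 ∨ p5)) ⊕ p1 = F ⊕ T = T
p5 ↔ p6 = T ↔ F = F
p1 ⊕ (p5 ↔ p6) = T ⊕ F = T
(p1 ⊕ (p5 ↔ p6)) → p1 = T → T = T
p5 ↔ ((p1 ⊕ (p5 ↔ p6)) → p1) = T ↔ T = T
(¬(p1 → (p1 ∨ p5)) ⊕ p1) ∧ (p5 ↔ ((p1 ⊕ (p5 ↔ p6)) → p1)) = T ∧ T = T
(((p5 ↔ p1) ∨ p1) ∧ (p6 → (p1 → p5))) ⊕ ((¬(p1 → (p1 ∨ p5)) ⊕ p1) ∧ (p5 ↔ ((p1 ⊕ (p5 ↔ p6)) → p1))) = T ⊕ T = F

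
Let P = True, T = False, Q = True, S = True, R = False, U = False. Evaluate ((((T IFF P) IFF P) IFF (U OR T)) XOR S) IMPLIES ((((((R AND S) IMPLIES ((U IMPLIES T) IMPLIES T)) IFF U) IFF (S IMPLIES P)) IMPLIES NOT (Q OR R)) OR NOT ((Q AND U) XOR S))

Substituting P=True, T=False, Q=True, S=True, R=False, U=False:
T IFF P = False IFF True = False
(T IFF P) IFF P = False IFF True = False
U OR T = False OR False = False
((T IFF P) IFF P) IFF (U OR T) = False IFF False = True
(((T IFF P) IFF P) IFF (U OR T)) XOR S = True XOR True = False
R AND S = False AND True = False
U IMPLIES T = False IMPLIES False = True
(U IMPLIES T) IMPLIES T = True IMPLIES False = False
(R AND S) IMPLIES ((U IMPLIES T) IMPLIES T) = False IMPLIES False = True
((R AND S) IMPLIES ((U IMPLIES T) IMPLIES T)) IFF U = True IFF False = False
S IMPLIES P = True IMPLIES True = True
(((R AND S) IMPLIES ((U IMPLIES T) IMPLIES T)) IFF U) IFF (S IMPLIES P) = False IFF True = False
Q OR R = True OR False = True
NOT (Q OR R) = NOT True = False
((((R AND S) IMPLIES ((U IMPLIES T) IMPLIES T)) IFF U) IFF (S IMPLIES P)) IMPLIES NOT (Q OR R) = False IMPLIES False = True
Q AND U = True AND False = False
(Q AND U) XOR S = False XOR True = True
NOT ((Q AND U) XOR S) = NOT True = False
(((((R AND S) IMPLIES ((U IMPLIES T) IMPLIES T)) IFF U) IFF (S IMPLIES P)) IMPLIES NOT (Q OR R)) OR NOT ((Q AND U) XOR S) = True OR False = True
((((T IFF P) IFF P) IFF (U OR T)) XOR S) IMPLIES ((((((R AND S) IMPLIES ((U IMPLIES T) IMPLIES T)) IFF U) IFF (S IMPLIES P)) IMPLIES NOT (Q OR R)) OR NOT ((Q AND U) XOR S)) = False IMPLIES True = True

True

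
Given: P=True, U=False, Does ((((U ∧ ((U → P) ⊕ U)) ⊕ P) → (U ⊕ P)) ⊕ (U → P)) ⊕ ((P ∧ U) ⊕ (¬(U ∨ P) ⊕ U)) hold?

False

U → P = False → True = True
(U → P) ⊕ U = True ⊕ False = True
U ∧ ((U → P) ⊕ U) = False ∧ True = False
(U ∧ ((U → P) ⊕ U)) ⊕ P = False ⊕ True = True
U ⊕ P = False ⊕ True = True
((U ∧ ((U → P) ⊕ U)) ⊕ P) → (U ⊕ P) = True → True = True
U → P = False → True = True
(((U ∧ ((U → P) ⊕ U)) ⊕ P) → (U ⊕ P)) ⊕ (U → P) = True ⊕ True = False
P ∧ U = True ∧ False = False
U ∨ P = False ∨ True = True
¬(U ∨ P) = ¬True = False
¬(U ∨ P) ⊕ U = False ⊕ False = False
(P ∧ U) ⊕ (¬(U ∨ P) ⊕ U) = False ⊕ False = False
((((U ∧ ((U → P) ⊕ U)) ⊕ P) → (U ⊕ P)) ⊕ (U → P)) ⊕ ((P ∧ U) ⊕ (¬(U ∨ P) ⊕ U)) = False ⊕ False = False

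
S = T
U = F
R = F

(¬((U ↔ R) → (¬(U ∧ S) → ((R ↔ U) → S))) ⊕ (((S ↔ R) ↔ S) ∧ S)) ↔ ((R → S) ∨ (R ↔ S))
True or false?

F

U ↔ R = F ↔ F = T
U ∧ S = F ∧ T = F
¬(U ∧ S) = ¬F = T
R ↔ U = F ↔ F = T
(R ↔ U) → S = T → T = T
¬(U ∧ S) → ((R ↔ U) → S) = T → T = T
(U ↔ R) → (¬(U ∧ S) → ((R ↔ U) → S)) = T → T = T
¬((U ↔ R) → (¬(U ∧ S) → ((R ↔ U) → S))) = ¬T = F
S ↔ R = T ↔ F = F
(S ↔ R) ↔ S = F ↔ T = F
((S ↔ R) ↔ S) ∧ S = F ∧ T = F
¬((U ↔ R) → (¬(U ∧ S) → ((R ↔ U) → S))) ⊕ (((S ↔ R) ↔ S) ∧ S) = F ⊕ F = F
R → S = F → T = T
R ↔ S = F ↔ T = F
(R → S) ∨ (R ↔ S) = T ∨ F = T
(¬((U ↔ R) → (¬(U ∧ S) → ((R ↔ U) → S))) ⊕ (((S ↔ R) ↔ S) ∧ S)) ↔ ((R → S) ∨ (R ↔ S)) = F ↔ T = F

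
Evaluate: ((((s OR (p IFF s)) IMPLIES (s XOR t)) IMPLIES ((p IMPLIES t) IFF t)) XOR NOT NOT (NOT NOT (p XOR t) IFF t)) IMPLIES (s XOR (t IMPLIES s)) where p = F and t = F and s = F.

T

Substituting p=F, t=F, s=F:
p IFF s = F IFF F = T
s OR (p IFF s) = F OR T = T
s XOR t = F XOR F = F
(s OR (p IFF s)) IMPLIES (s XOR t) = T IMPLIES F = F
p IMPLIES t = F IMPLIES F = T
(p IMPLIES t) IFF t = T IFF F = F
((s OR (p IFF s)) IMPLIES (s XOR t)) IMPLIES ((p IMPLIES t) IFF t) = F IMPLIES F = T
p XOR t = F XOR F = F
NOT (p XOR t) = NOT F = T
NOT NOT (p XOR t) = NOT T = F
NOT NOT (p XOR t) IFF t = F IFF F = T
NOT (NOT NOT (p XOR t) IFF t) = NOT T = F
NOT NOT (NOT NOT (p XOR t) IFF t) = NOT F = T
(((s OR (p IFF s)) IMPLIES (s XOR t)) IMPLIES ((p IMPLIES t) IFF t)) XOR NOT NOT (NOT NOT (p XOR t) IFF t) = T XOR T = F
t IMPLIES s = F IMPLIES F = T
s XOR (t IMPLIES s) = F XOR T = T
((((s OR (p IFF s)) IMPLIES (s XOR t)) IMPLIES ((p IMPLIES t) IFF t)) XOR NOT NOT (NOT NOT (p XOR t) IFF t)) IMPLIES (s XOR (t IMPLIES s)) = F IMPLIES T = T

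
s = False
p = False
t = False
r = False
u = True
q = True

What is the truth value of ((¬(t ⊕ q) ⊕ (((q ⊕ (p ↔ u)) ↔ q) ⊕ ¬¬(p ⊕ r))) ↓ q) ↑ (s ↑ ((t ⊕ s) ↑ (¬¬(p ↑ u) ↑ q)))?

True

t ⊕ q = False ⊕ True = True
¬(t ⊕ q) = ¬True = False
p ↔ u = False ↔ True = False
q ⊕ (p ↔ u) = True ⊕ False = True
(q ⊕ (p ↔ u)) ↔ q = True ↔ True = True
p ⊕ r = False ⊕ False = False
¬(p ⊕ r) = ¬False = True
¬¬(p ⊕ r) = ¬True = False
((q ⊕ (p ↔ u)) ↔ q) ⊕ ¬¬(p ⊕ r) = True ⊕ False = True
¬(t ⊕ q) ⊕ (((q ⊕ (p ↔ u)) ↔ q) ⊕ ¬¬(p ⊕ r)) = False ⊕ True = True
(¬(t ⊕ q) ⊕ (((q ⊕ (p ↔ u)) ↔ q) ⊕ ¬¬(p ⊕ r))) ↓ q = True ↓ True = False
t ⊕ s = False ⊕ False = False
p ↑ u = False ↑ True = True
¬(p ↑ u) = ¬True = False
¬¬(p ↑ u) = ¬False = True
¬¬(p ↑ u) ↑ q = True ↑ True = False
(t ⊕ s) ↑ (¬¬(p ↑ u) ↑ q) = False ↑ False = True
s ↑ ((t ⊕ s) ↑ (¬¬(p ↑ u) ↑ q)) = False ↑ True = True
((¬(t ⊕ q) ⊕ (((q ⊕ (p ↔ u)) ↔ q) ⊕ ¬¬(p ⊕ r))) ↓ q) ↑ (s ↑ ((t ⊕ s) ↑ (¬¬(p ↑ u) ↑ q))) = False ↑ True = True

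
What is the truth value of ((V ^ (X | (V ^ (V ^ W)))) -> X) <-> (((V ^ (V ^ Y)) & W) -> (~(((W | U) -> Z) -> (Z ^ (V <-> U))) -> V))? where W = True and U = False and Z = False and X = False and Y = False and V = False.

False

V ^ W = False ^ True = True
V ^ (V ^ W) = False ^ True = True
X | (V ^ (V ^ W)) = False | True = True
V ^ (X | (V ^ (V ^ W))) = False ^ True = True
(V ^ (X | (V ^ (V ^ W)))) -> X = True -> False = False
V ^ Y = False ^ False = False
V ^ (V ^ Y) = False ^ False = False
(V ^ (V ^ Y)) & W = False & True = False
W | U = True | False = True
(W | U) -> Z = True -> False = False
V <-> U = False <-> False = True
Z ^ (V <-> U) = False ^ True = True
((W | U) -> Z) -> (Z ^ (V <-> U)) = False -> True = True
~(((W | U) -> Z) -> (Z ^ (V <-> U))) = ~True = False
~(((W | U) -> Z) -> (Z ^ (V <-> U))) -> V = False -> False = True
((V ^ (V ^ Y)) & W) -> (~(((W | U) -> Z) -> (Z ^ (V <-> U))) -> V) = False -> True = True
((V ^ (X | (V ^ (V ^ W)))) -> X) <-> (((V ^ (V ^ Y)) & W) -> (~(((W | U) -> Z) -> (Z ^ (V <-> U))) -> V)) = False <-> True = False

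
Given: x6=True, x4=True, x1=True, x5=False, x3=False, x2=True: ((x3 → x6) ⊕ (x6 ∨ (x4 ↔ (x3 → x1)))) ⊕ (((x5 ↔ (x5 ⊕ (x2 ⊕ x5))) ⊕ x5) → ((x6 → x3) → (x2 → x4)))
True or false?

Substituting x6=True, x4=True, x1=True, x5=False, x3=False, x2=True:
x3 → x6 = False → True = True
x3 → x1 = False → True = True
x4 ↔ (x3 → x1) = True ↔ True = True
x6 ∨ (x4 ↔ (x3 → x1)) = True ∨ True = True
(x3 → x6) ⊕ (x6 ∨ (x4 ↔ (x3 → x1))) = True ⊕ True = False
x2 ⊕ x5 = True ⊕ False = True
x5 ⊕ (x2 ⊕ x5) = False ⊕ True = True
x5 ↔ (x5 ⊕ (x2 ⊕ x5)) = False ↔ True = False
(x5 ↔ (x5 ⊕ (x2 ⊕ x5))) ⊕ x5 = False ⊕ False = False
x6 → x3 = True → False = False
x2 → x4 = True → True = True
(x6 → x3) → (x2 → x4) = False → True = True
((x5 ↔ (x5 ⊕ (x2 ⊕ x5))) ⊕ x5) → ((x6 → x3) → (x2 → x4)) = False → True = True
((x3 → x6) ⊕ (x6 ∨ (x4 ↔ (x3 → x1)))) ⊕ (((x5 ↔ (x5 ⊕ (x2 ⊕ x5))) ⊕ x5) → ((x6 → x3) → (x2 → x4))) = False ⊕ True = True

True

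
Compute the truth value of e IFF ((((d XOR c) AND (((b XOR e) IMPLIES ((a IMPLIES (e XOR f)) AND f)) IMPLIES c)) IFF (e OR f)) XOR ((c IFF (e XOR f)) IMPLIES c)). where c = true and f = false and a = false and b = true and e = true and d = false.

false

Substituting c=true, f=false, a=false, b=true, e=true, d=false:
d XOR c = false XOR true = true
b XOR e = true XOR true = false
e XOR f = true XOR false = true
a IMPLIES (e XOR f) = false IMPLIES true = true
(a IMPLIES (e XOR f)) AND f = true AND false = false
(b XOR e) IMPLIES ((a IMPLIES (e XOR f)) AND f) = false IMPLIES false = true
((b XOR e) IMPLIES ((a IMPLIES (e XOR f)) AND f)) IMPLIES c = true IMPLIES true = true
(d XOR c) AND (((b XOR e) IMPLIES ((a IMPLIES (e XOR f)) AND f)) IMPLIES c) = true AND true = true
e OR f = true OR false = true
((d XOR c) AND (((b XOR e) IMPLIES ((a IMPLIES (e XOR f)) AND f)) IMPLIES c)) IFF (e OR f) = true IFF true = true
e XOR f = true XOR false = true
c IFF (e XOR f) = true IFF true = true
(c IFF (e XOR f)) IMPLIES c = true IMPLIES true = true
(((d XOR c) AND (((b XOR e) IMPLIES ((a IMPLIES (e XOR f)) AND f)) IMPLIES c)) IFF (e OR f)) XOR ((c IFF (e XOR f)) IMPLIES c) = true XOR true = false
e IFF ((((d XOR c) AND (((b XOR e) IMPLIES ((a IMPLIES (e XOR f)) AND f)) IMPLIES c)) IFF (e OR f)) XOR ((c IFF (e XOR f)) IMPLIES c)) = true IFF false = false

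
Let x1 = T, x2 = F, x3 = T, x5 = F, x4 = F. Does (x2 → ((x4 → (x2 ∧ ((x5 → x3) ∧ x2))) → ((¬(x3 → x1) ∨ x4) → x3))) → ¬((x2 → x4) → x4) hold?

T

x5 → x3 = F → T = T
(x5 → x3) ∧ x2 = T ∧ F = F
x2 ∧ ((x5 → x3) ∧ x2) = F ∧ F = F
x4 → (x2 ∧ ((x5 → x3) ∧ x2)) = F → F = T
x3 → x1 = T → T = T
¬(x3 → x1) = ¬T = F
¬(x3 → x1) ∨ x4 = F ∨ F = F
(¬(x3 → x1) ∨ x4) → x3 = F → T = T
(x4 → (x2 ∧ ((x5 → x3) ∧ x2))) → ((¬(x3 → x1) ∨ x4) → x3) = T → T = T
x2 → ((x4 → (x2 ∧ ((x5 → x3) ∧ x2))) → ((¬(x3 → x1) ∨ x4) → x3)) = F → T = T
x2 → x4 = F → F = T
(x2 → x4) → x4 = T → F = F
¬((x2 → x4) → x4) = ¬F = T
(x2 → ((x4 → (x2 ∧ ((x5 → x3) ∧ x2))) → ((¬(x3 → x1) ∨ x4) → x3))) → ¬((x2 → x4) → x4) = T → T = T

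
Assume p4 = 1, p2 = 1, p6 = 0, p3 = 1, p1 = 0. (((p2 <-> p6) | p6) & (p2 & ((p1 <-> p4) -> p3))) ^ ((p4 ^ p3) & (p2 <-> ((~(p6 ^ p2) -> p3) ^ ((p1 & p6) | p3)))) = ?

0

p2 <-> p6 = 1 <-> 0 = 0
(p2 <-> p6) | p6 = 0 | 0 = 0
p1 <-> p4 = 0 <-> 1 = 0
(p1 <-> p4) -> p3 = 0 -> 1 = 1
p2 & ((p1 <-> p4) -> p3) = 1 & 1 = 1
((p2 <-> p6) | p6) & (p2 & ((p1 <-> p4) -> p3)) = 0 & 1 = 0
p4 ^ p3 = 1 ^ 1 = 0
p6 ^ p2 = 0 ^ 1 = 1
~(p6 ^ p2) = ~1 = 0
~(p6 ^ p2) -> p3 = 0 -> 1 = 1
p1 & p6 = 0 & 0 = 0
(p1 & p6) | p3 = 0 | 1 = 1
(~(p6 ^ p2) -> p3) ^ ((p1 & p6) | p3) = 1 ^ 1 = 0
p2 <-> ((~(p6 ^ p2) -> p3) ^ ((p1 & p6) | p3)) = 1 <-> 0 = 0
(p4 ^ p3) & (p2 <-> ((~(p6 ^ p2) -> p3) ^ ((p1 & p6) | p3))) = 0 & 0 = 0
(((p2 <-> p6) | p6) & (p2 & ((p1 <-> p4) -> p3))) ^ ((p4 ^ p3) & (p2 <-> ((~(p6 ^ p2) -> p3) ^ ((p1 & p6) | p3)))) = 0 ^ 0 = 0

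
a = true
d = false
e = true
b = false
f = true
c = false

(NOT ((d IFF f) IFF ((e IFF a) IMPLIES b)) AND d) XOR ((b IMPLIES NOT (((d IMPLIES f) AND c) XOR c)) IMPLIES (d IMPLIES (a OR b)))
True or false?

d IFF f = false IFF true = false
e IFF a = true IFF true = true
(e IFF a) IMPLIES b = true IMPLIES false = false
(d IFF f) IFF ((e IFF a) IMPLIES b) = false IFF false = true
NOT ((d IFF f) IFF ((e IFF a) IMPLIES b)) = NOT true = false
NOT ((d IFF f) IFF ((e IFF a) IMPLIES b)) AND d = false AND false = false
d IMPLIES f = false IMPLIES true = true
(d IMPLIES f) AND c = true AND false = false
((d IMPLIES f) AND c) XOR c = false XOR false = false
NOT (((d IMPLIES f) AND c) XOR c) = NOT false = true
b IMPLIES NOT (((d IMPLIES f) AND c) XOR c) = false IMPLIES true = true
a OR b = true OR false = true
d IMPLIES (a OR b) = false IMPLIES true = true
(b IMPLIES NOT (((d IMPLIES f) AND c) XOR c)) IMPLIES (d IMPLIES (a OR b)) = true IMPLIES true = true
(NOT ((d IFF f) IFF ((e IFF a) IMPLIES b)) AND d) XOR ((b IMPLIES NOT (((d IMPLIES f) AND c) XOR c)) IMPLIES (d IMPLIES (a OR b))) = false XOR true = true

true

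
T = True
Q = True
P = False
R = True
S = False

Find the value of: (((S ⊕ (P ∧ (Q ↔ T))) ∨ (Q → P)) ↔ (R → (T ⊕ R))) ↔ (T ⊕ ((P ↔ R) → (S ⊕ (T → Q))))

Q ↔ T = True ↔ True = True
P ∧ (Q ↔ T) = False ∧ True = False
S ⊕ (P ∧ (Q ↔ T)) = False ⊕ False = False
Q → P = True → False = False
(S ⊕ (P ∧ (Q ↔ T))) ∨ (Q → P) = False ∨ False = False
T ⊕ R = True ⊕ True = False
R → (T ⊕ R) = True → False = False
((S ⊕ (P ∧ (Q ↔ T))) ∨ (Q → P)) ↔ (R → (T ⊕ R)) = False ↔ False = True
P ↔ R = False ↔ True = False
T → Q = True → True = True
S ⊕ (T → Q) = False ⊕ True = True
(P ↔ R) → (S ⊕ (T → Q)) = False → True = True
T ⊕ ((P ↔ R) → (S ⊕ (T → Q))) = True ⊕ True = False
(((S ⊕ (P ∧ (Q ↔ T))) ∨ (Q → P)) ↔ (R → (T ⊕ R))) ↔ (T ⊕ ((P ↔ R) → (S ⊕ (T → Q)))) = True ↔ False = False

False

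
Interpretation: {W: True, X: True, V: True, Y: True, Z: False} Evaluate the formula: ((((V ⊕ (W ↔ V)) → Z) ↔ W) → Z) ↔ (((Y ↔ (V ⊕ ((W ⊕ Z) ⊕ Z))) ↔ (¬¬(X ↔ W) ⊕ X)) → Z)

W ↔ V = True ↔ True = True
V ⊕ (W ↔ V) = True ⊕ True = False
(V ⊕ (W ↔ V)) → Z = False → False = True
((V ⊕ (W ↔ V)) → Z) ↔ W = True ↔ True = True
(((V ⊕ (W ↔ V)) → Z) ↔ W) → Z = True → False = False
W ⊕ Z = True ⊕ False = True
(W ⊕ Z) ⊕ Z = True ⊕ False = True
V ⊕ ((W ⊕ Z) ⊕ Z) = True ⊕ True = False
Y ↔ (V ⊕ ((W ⊕ Z) ⊕ Z)) = True ↔ False = False
X ↔ W = True ↔ True = True
¬(X ↔ W) = ¬True = False
¬¬(X ↔ W) = ¬False = True
¬¬(X ↔ W) ⊕ X = True ⊕ True = False
(Y ↔ (V ⊕ ((W ⊕ Z) ⊕ Z))) ↔ (¬¬(X ↔ W) ⊕ X) = False ↔ False = True
((Y ↔ (V ⊕ ((W ⊕ Z) ⊕ Z))) ↔ (¬¬(X ↔ W) ⊕ X)) → Z = True → False = False
((((V ⊕ (W ↔ V)) → Z) ↔ W) → Z) ↔ (((Y ↔ (V ⊕ ((W ⊕ Z) ⊕ Z))) ↔ (¬¬(X ↔ W) ⊕ X)) → Z) = False ↔ False = True

True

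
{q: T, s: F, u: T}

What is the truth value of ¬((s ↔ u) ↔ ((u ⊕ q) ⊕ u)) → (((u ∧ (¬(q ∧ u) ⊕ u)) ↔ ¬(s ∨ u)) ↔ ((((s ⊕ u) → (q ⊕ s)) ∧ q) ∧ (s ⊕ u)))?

Substituting q=T, s=F, u=T:
s ↔ u = F ↔ T = F
u ⊕ q = T ⊕ T = F
(u ⊕ q) ⊕ u = F ⊕ T = T
(s ↔ u) ↔ ((u ⊕ q) ⊕ u) = F ↔ T = F
¬((s ↔ u) ↔ ((u ⊕ q) ⊕ u)) = ¬F = T
q ∧ u = T ∧ T = T
¬(q ∧ u) = ¬T = F
¬(q ∧ u) ⊕ u = F ⊕ T = T
u ∧ (¬(q ∧ u) ⊕ u) = T ∧ T = T
s ∨ u = F ∨ T = T
¬(s ∨ u) = ¬T = F
(u ∧ (¬(q ∧ u) ⊕ u)) ↔ ¬(s ∨ u) = T ↔ F = F
s ⊕ u = F ⊕ T = T
q ⊕ s = T ⊕ F = T
(s ⊕ u) → (q ⊕ s) = T → T = T
((s ⊕ u) → (q ⊕ s)) ∧ q = T ∧ T = T
s ⊕ u = F ⊕ T = T
(((s ⊕ u) → (q ⊕ s)) ∧ q) ∧ (s ⊕ u) = T ∧ T = T
((u ∧ (¬(q ∧ u) ⊕ u)) ↔ ¬(s ∨ u)) ↔ ((((s ⊕ u) → (q ⊕ s)) ∧ q) ∧ (s ⊕ u)) = F ↔ T = F
¬((s ↔ u) ↔ ((u ⊕ q) ⊕ u)) → (((u ∧ (¬(q ∧ u) ⊕ u)) ↔ ¬(s ∨ u)) ↔ ((((s ⊕ u) → (q ⊕ s)) ∧ q) ∧ (s ⊕ u))) = T → F = F

F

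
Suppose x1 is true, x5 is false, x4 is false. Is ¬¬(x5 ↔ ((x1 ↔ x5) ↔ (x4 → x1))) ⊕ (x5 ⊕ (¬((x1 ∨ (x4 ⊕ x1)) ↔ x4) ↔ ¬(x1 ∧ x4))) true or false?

F

x1 ↔ x5 = T ↔ F = F
x4 → x1 = F → T = T
(x1 ↔ x5) ↔ (x4 → x1) = F ↔ T = F
x5 ↔ ((x1 ↔ x5) ↔ (x4 → x1)) = F ↔ F = T
¬(x5 ↔ ((x1 ↔ x5) ↔ (x4 → x1))) = ¬T = F
¬¬(x5 ↔ ((x1 ↔ x5) ↔ (x4 → x1))) = ¬F = T
x4 ⊕ x1 = F ⊕ T = T
x1 ∨ (x4 ⊕ x1) = T ∨ T = T
(x1 ∨ (x4 ⊕ x1)) ↔ x4 = T ↔ F = F
¬((x1 ∨ (x4 ⊕ x1)) ↔ x4) = ¬F = T
x1 ∧ x4 = T ∧ F = F
¬(x1 ∧ x4) = ¬F = T
¬((x1 ∨ (x4 ⊕ x1)) ↔ x4) ↔ ¬(x1 ∧ x4) = T ↔ T = T
x5 ⊕ (¬((x1 ∨ (x4 ⊕ x1)) ↔ x4) ↔ ¬(x1 ∧ x4)) = F ⊕ T = T
¬¬(x5 ↔ ((x1 ↔ x5) ↔ (x4 → x1))) ⊕ (x5 ⊕ (¬((x1 ∨ (x4 ⊕ x1)) ↔ x4) ↔ ¬(x1 ∧ x4))) = T ⊕ T = F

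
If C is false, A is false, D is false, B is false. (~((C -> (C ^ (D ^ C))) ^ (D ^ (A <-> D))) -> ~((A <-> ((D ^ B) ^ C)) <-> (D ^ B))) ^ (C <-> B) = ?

D ^ C = 0 ^ 0 = 0
C ^ (D ^ C) = 0 ^ 0 = 0
C -> (C ^ (D ^ C)) = 0 -> 0 = 1
A <-> D = 0 <-> 0 = 1
D ^ (A <-> D) = 0 ^ 1 = 1
(C -> (C ^ (D ^ C))) ^ (D ^ (A <-> D)) = 1 ^ 1 = 0
~((C -> (C ^ (D ^ C))) ^ (D ^ (A <-> D))) = ~0 = 1
D ^ B = 0 ^ 0 = 0
(D ^ B) ^ C = 0 ^ 0 = 0
A <-> ((D ^ B) ^ C) = 0 <-> 0 = 1
D ^ B = 0 ^ 0 = 0
(A <-> ((D ^ B) ^ C)) <-> (D ^ B) = 1 <-> 0 = 0
~((A <-> ((D ^ B) ^ C)) <-> (D ^ B)) = ~0 = 1
~((C -> (C ^ (D ^ C))) ^ (D ^ (A <-> D))) -> ~((A <-> ((D ^ B) ^ C)) <-> (D ^ B)) = 1 -> 1 = 1
C <-> B = 0 <-> 0 = 1
(~((C -> (C ^ (D ^ C))) ^ (D ^ (A <-> D))) -> ~((A <-> ((D ^ B) ^ C)) <-> (D ^ B))) ^ (C <-> B) = 1 ^ 1 = 0

0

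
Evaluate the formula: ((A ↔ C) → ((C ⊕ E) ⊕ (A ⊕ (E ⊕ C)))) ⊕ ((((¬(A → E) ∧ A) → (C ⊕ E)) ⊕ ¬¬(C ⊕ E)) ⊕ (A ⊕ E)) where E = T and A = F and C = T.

A ↔ C = F ↔ T = F
C ⊕ E = T ⊕ T = F
E ⊕ C = T ⊕ T = F
A ⊕ (E ⊕ C) = F ⊕ F = F
(C ⊕ E) ⊕ (A ⊕ (E ⊕ C)) = F ⊕ F = F
(A ↔ C) → ((C ⊕ E) ⊕ (A ⊕ (E ⊕ C))) = F → F = T
A → E = F → T = T
¬(A → E) = ¬T = F
¬(A → E) ∧ A = F ∧ F = F
C ⊕ E = T ⊕ T = F
(¬(A → E) ∧ A) → (C ⊕ E) = F → F = T
C ⊕ E = T ⊕ T = F
¬(C ⊕ E) = ¬F = T
¬¬(C ⊕ E) = ¬T = F
((¬(A → E) ∧ A) → (C ⊕ E)) ⊕ ¬¬(C ⊕ E) = T ⊕ F = T
A ⊕ E = F ⊕ T = T
(((¬(A → E) ∧ A) → (C ⊕ E)) ⊕ ¬¬(C ⊕ E)) ⊕ (A ⊕ E) = T ⊕ T = F
((A ↔ C) → ((C ⊕ E) ⊕ (A ⊕ (E ⊕ C)))) ⊕ ((((¬(A → E) ∧ A) → (C ⊕ E)) ⊕ ¬¬(C ⊕ E)) ⊕ (A ⊕ E)) = T ⊕ F = T

T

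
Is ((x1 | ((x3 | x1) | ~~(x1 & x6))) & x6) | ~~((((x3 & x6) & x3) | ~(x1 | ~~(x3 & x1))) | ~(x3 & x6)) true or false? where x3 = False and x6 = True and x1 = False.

x3 | x1 = False | False = False
x1 & x6 = False & True = False
~(x1 & x6) = ~False = True
~~(x1 & x6) = ~True = False
(x3 | x1) | ~~(x1 & x6) = False | False = False
x1 | ((x3 | x1) | ~~(x1 & x6)) = False | False = False
(x1 | ((x3 | x1) | ~~(x1 & x6))) & x6 = False & True = False
x3 & x6 = False & True = False
(x3 & x6) & x3 = False & False = False
x3 & x1 = False & False = False
~(x3 & x1) = ~False = True
~~(x3 & x1) = ~True = False
x1 | ~~(x3 & x1) = False | False = False
~(x1 | ~~(x3 & x1)) = ~False = True
((x3 & x6) & x3) | ~(x1 | ~~(x3 & x1)) = False | True = True
x3 & x6 = False & True = False
~(x3 & x6) = ~False = True
(((x3 & x6) & x3) | ~(x1 | ~~(x3 & x1))) | ~(x3 & x6) = True | True = True
~((((x3 & x6) & x3) | ~(x1 | ~~(x3 & x1))) | ~(x3 & x6)) = ~True = False
~~((((x3 & x6) & x3) | ~(x1 | ~~(x3 & x1))) | ~(x3 & x6)) = ~False = True
((x1 | ((x3 | x1) | ~~(x1 & x6))) & x6) | ~~((((x3 & x6) & x3) | ~(x1 | ~~(x3 & x1))) | ~(x3 & x6)) = False | True = True

True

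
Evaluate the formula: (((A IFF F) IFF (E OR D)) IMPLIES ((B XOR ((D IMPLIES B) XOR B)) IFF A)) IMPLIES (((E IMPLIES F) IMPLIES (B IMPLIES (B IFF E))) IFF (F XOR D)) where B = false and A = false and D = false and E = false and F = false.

false

Substituting B=false, A=false, D=false, E=false, F=false:
A IFF F = false IFF false = true
E OR D = false OR false = false
(A IFF F) IFF (E OR D) = true IFF false = false
D IMPLIES B = false IMPLIES false = true
(D IMPLIES B) XOR B = true XOR false = true
B XOR ((D IMPLIES B) XOR B) = false XOR true = true
(B XOR ((D IMPLIES B) XOR B)) IFF A = true IFF false = false
((A IFF F) IFF (E OR D)) IMPLIES ((B XOR ((D IMPLIES B) XOR B)) IFF A) = false IMPLIES false = true
E IMPLIES F = false IMPLIES false = true
B IFF E = false IFF false = true
B IMPLIES (B IFF E) = false IMPLIES true = true
(E IMPLIES F) IMPLIES (B IMPLIES (B IFF E)) = true IMPLIES true = true
F XOR D = false XOR false = false
((E IMPLIES F) IMPLIES (B IMPLIES (B IFF E))) IFF (F XOR D) = true IFF false = false
(((A IFF F) IFF (E OR D)) IMPLIES ((B XOR ((D IMPLIES B) XOR B)) IFF A)) IMPLIES (((E IMPLIES F) IMPLIES (B IMPLIES (B IFF E))) IFF (F XOR D)) = true IMPLIES false = false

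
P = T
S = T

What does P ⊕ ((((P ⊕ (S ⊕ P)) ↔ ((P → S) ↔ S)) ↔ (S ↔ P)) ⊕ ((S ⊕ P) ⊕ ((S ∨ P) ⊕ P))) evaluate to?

F

S ⊕ P = T ⊕ T = F
P ⊕ (S ⊕ P) = T ⊕ F = T
P → S = T → T = T
(P → S) ↔ S = T ↔ T = T
(P ⊕ (S ⊕ P)) ↔ ((P → S) ↔ S) = T ↔ T = T
S ↔ P = T ↔ T = T
((P ⊕ (S ⊕ P)) ↔ ((P → S) ↔ S)) ↔ (S ↔ P) = T ↔ T = T
S ⊕ P = T ⊕ T = F
S ∨ P = T ∨ T = T
(S ∨ P) ⊕ P = T ⊕ T = F
(S ⊕ P) ⊕ ((S ∨ P) ⊕ P) = F ⊕ F = F
(((P ⊕ (S ⊕ P)) ↔ ((P → S) ↔ S)) ↔ (S ↔ P)) ⊕ ((S ⊕ P) ⊕ ((S ∨ P) ⊕ P)) = T ⊕ F = T
P ⊕ ((((P ⊕ (S ⊕ P)) ↔ ((P → S) ↔ S)) ↔ (S ↔ P)) ⊕ ((S ⊕ P) ⊕ ((S ∨ P) ⊕ P))) = T ⊕ T = F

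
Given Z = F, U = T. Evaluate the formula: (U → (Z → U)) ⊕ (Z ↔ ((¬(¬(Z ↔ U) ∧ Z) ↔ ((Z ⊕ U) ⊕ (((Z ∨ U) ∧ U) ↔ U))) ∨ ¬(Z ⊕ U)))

F

Z → U = F → T = T
U → (Z → U) = T → T = T
Z ↔ U = F ↔ T = F
¬(Z ↔ U) = ¬F = T
¬(Z ↔ U) ∧ Z = T ∧ F = F
¬(¬(Z ↔ U) ∧ Z) = ¬F = T
Z ⊕ U = F ⊕ T = T
Z ∨ U = F ∨ T = T
(Z ∨ U) ∧ U = T ∧ T = T
((Z ∨ U) ∧ U) ↔ U = T ↔ T = T
(Z ⊕ U) ⊕ (((Z ∨ U) ∧ U) ↔ U) = T ⊕ T = F
¬(¬(Z ↔ U) ∧ Z) ↔ ((Z ⊕ U) ⊕ (((Z ∨ U) ∧ U) ↔ U)) = T ↔ F = F
Z ⊕ U = F ⊕ T = T
¬(Z ⊕ U) = ¬T = F
(¬(¬(Z ↔ U) ∧ Z) ↔ ((Z ⊕ U) ⊕ (((Z ∨ U) ∧ U) ↔ U))) ∨ ¬(Z ⊕ U) = F ∨ F = F
Z ↔ ((¬(¬(Z ↔ U) ∧ Z) ↔ ((Z ⊕ U) ⊕ (((Z ∨ U) ∧ U) ↔ U))) ∨ ¬(Z ⊕ U)) = F ↔ F = T
(U → (Z → U)) ⊕ (Z ↔ ((¬(¬(Z ↔ U) ∧ Z) ↔ ((Z ⊕ U) ⊕ (((Z ∨ U) ∧ U) ↔ U))) ∨ ¬(Z ⊕ U))) = T ⊕ T = F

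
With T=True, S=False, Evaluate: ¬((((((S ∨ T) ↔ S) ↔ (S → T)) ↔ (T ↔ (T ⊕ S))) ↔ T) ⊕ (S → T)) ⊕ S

False

Substituting T=True, S=False:
S ∨ T = False ∨ True = True
(S ∨ T) ↔ S = True ↔ False = False
S → T = False → True = True
((S ∨ T) ↔ S) ↔ (S → T) = False ↔ True = False
T ⊕ S = True ⊕ False = True
T ↔ (T ⊕ S) = True ↔ True = True
(((S ∨ T) ↔ S) ↔ (S → T)) ↔ (T ↔ (T ⊕ S)) = False ↔ True = False
((((S ∨ T) ↔ S) ↔ (S → T)) ↔ (T ↔ (T ⊕ S))) ↔ T = False ↔ True = False
S → T = False → True = True
(((((S ∨ T) ↔ S) ↔ (S → T)) ↔ (T ↔ (T ⊕ S))) ↔ T) ⊕ (S → T) = False ⊕ True = True
¬((((((S ∨ T) ↔ S) ↔ (S → T)) ↔ (T ↔ (T ⊕ S))) ↔ T) ⊕ (S → T)) = ¬True = False
¬((((((S ∨ T) ↔ S) ↔ (S → T)) ↔ (T ↔ (T ⊕ S))) ↔ T) ⊕ (S → T)) ⊕ S = False ⊕ False = False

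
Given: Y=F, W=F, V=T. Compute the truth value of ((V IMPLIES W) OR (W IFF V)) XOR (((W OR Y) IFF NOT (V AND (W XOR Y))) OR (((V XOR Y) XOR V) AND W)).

V IMPLIES W = T IMPLIES F = F
W IFF V = F IFF T = F
(V IMPLIES W) OR (W IFF V) = F OR F = F
W OR Y = F OR F = F
W XOR Y = F XOR F = F
V AND (W XOR Y) = T AND F = F
NOT (V AND (W XOR Y)) = NOT F = T
(W OR Y) IFF NOT (V AND (W XOR Y)) = F IFF T = F
V XOR Y = T XOR F = T
(V XOR Y) XOR V = T XOR T = F
((V XOR Y) XOR V) AND W = F AND F = F
((W OR Y) IFF NOT (V AND (W XOR Y))) OR (((V XOR Y) XOR V) AND W) = F OR F = F
((V IMPLIES W) OR (W IFF V)) XOR (((W OR Y) IFF NOT (V AND (W XOR Y))) OR (((V XOR Y) XOR V) AND W)) = F XOR F = F

F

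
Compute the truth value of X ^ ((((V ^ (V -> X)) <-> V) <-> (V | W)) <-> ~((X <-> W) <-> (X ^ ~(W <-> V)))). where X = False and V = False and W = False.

True

Substituting X=False, V=False, W=False:
V -> X = False -> False = True
V ^ (V -> X) = False ^ True = True
(V ^ (V -> X)) <-> V = True <-> False = False
V | W = False | False = False
((V ^ (V -> X)) <-> V) <-> (V | W) = False <-> False = True
X <-> W = False <-> False = True
W <-> V = False <-> False = True
~(W <-> V) = ~True = False
X ^ ~(W <-> V) = False ^ False = False
(X <-> W) <-> (X ^ ~(W <-> V)) = True <-> False = False
~((X <-> W) <-> (X ^ ~(W <-> V))) = ~False = True
(((V ^ (V -> X)) <-> V) <-> (V | W)) <-> ~((X <-> W) <-> (X ^ ~(W <-> V))) = True <-> True = True
X ^ ((((V ^ (V -> X)) <-> V) <-> (V | W)) <-> ~((X <-> W) <-> (X ^ ~(W <-> V)))) = False ^ True = True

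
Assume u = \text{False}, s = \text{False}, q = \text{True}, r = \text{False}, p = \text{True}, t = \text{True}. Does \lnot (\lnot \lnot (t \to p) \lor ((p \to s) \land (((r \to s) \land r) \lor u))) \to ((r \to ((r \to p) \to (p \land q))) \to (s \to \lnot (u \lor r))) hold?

\text{True}

Substituting u=\text{False}, s=\text{False}, q=\text{True}, r=\text{False}, p=\text{True}, t=\text{True}:
t \to p = \text{True} \to \text{True} = \text{True}
\lnot (t \to p) = \lnot \text{True} = \text{False}
\lnot \lnot (t \to p) = \lnot \text{False} = \text{True}
p \to s = \text{True} \to \text{False} = \text{False}
r \to s = \text{False} \to \text{False} = \text{True}
(r \to s) \land r = \text{True} \land \text{False} = \text{False}
((r \to s) \land r) \lor u = \text{False} \lor \text{False} = \text{False}
(p \to s) \land (((r \to s) \land r) \lor u) = \text{False} \land \text{False} = \text{False}
\lnot \lnot (t \to p) \lor ((p \to s) \land (((r \to s) \land r) \lor u)) = \text{True} \lor \text{False} = \text{True}
\lnot (\lnot \lnot (t \to p) \lor ((p \to s) \land (((r \to s) \land r) \lor u))) = \lnot \text{True} = \text{False}
r \to p = \text{False} \to \text{True} = \text{True}
p \land q = \text{True} \land \text{True} = \text{True}
(r \to p) \to (p \land q) = \text{True} \to \text{True} = \text{True}
r \to ((r \to p) \to (p \land q)) = \text{False} \to \text{True} = \text{True}
u \lor r = \text{False} \lor \text{False} = \text{False}
\lnot (u \lor r) = \lnot \text{False} = \text{True}
s \to \lnot (u \lor r) = \text{False} \to \text{True} = \text{True}
(r \to ((r \to p) \to (p \land q))) \to (s \to \lnot (u \lor r)) = \text{True} \to \text{True} = \text{True}
\lnot (\lnot \lnot (t \to p) \lor ((p \to s) \land (((r \to s) \land r) \lor u))) \to ((r \to ((r \to p) \to (p \land q))) \to (s \to \lnot (u \lor r))) = \text{False} \to \text{True} = \text{True}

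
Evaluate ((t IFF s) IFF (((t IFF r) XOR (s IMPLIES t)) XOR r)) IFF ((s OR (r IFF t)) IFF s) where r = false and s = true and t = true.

t IFF s = true IFF true = true
t IFF r = true IFF false = false
s IMPLIES t = true IMPLIES true = true
(t IFF r) XOR (s IMPLIES t) = false XOR true = true
((t IFF r) XOR (s IMPLIES t)) XOR r = true XOR false = true
(t IFF s) IFF (((t IFF r) XOR (s IMPLIES t)) XOR r) = true IFF true = true
r IFF t = false IFF true = false
s OR (r IFF t) = true OR false = true
(s OR (r IFF t)) IFF s = true IFF true = true
((t IFF s) IFF (((t IFF r) XOR (s IMPLIES t)) XOR r)) IFF ((s OR (r IFF t)) IFF s) = true IFF true = true

true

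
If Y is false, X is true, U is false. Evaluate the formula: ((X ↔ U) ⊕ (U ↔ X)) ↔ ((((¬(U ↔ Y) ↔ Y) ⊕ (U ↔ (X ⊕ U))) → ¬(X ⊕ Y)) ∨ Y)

X ↔ U = True ↔ False = False
U ↔ X = False ↔ True = False
(X ↔ U) ⊕ (U ↔ X) = False ⊕ False = False
U ↔ Y = False ↔ False = True
¬(U ↔ Y) = ¬True = False
¬(U ↔ Y) ↔ Y = False ↔ False = True
X ⊕ U = True ⊕ False = True
U ↔ (X ⊕ U) = False ↔ True = False
(¬(U ↔ Y) ↔ Y) ⊕ (U ↔ (X ⊕ U)) = True ⊕ False = True
X ⊕ Y = True ⊕ False = True
¬(X ⊕ Y) = ¬True = False
((¬(U ↔ Y) ↔ Y) ⊕ (U ↔ (X ⊕ U))) → ¬(X ⊕ Y) = True → False = False
(((¬(U ↔ Y) ↔ Y) ⊕ (U ↔ (X ⊕ U))) → ¬(X ⊕ Y)) ∨ Y = False ∨ False = False
((X ↔ U) ⊕ (U ↔ X)) ↔ ((((¬(U ↔ Y) ↔ Y) ⊕ (U ↔ (X ⊕ U))) → ¬(X ⊕ Y)) ∨ Y) = False ↔ False = True

True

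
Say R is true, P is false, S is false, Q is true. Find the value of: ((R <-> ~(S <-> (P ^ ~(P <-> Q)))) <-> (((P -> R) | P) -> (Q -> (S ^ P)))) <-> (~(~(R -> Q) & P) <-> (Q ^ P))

F

Substituting R=T, P=F, S=F, Q=T:
P <-> Q = F <-> T = F
~(P <-> Q) = ~F = T
P ^ ~(P <-> Q) = F ^ T = T
S <-> (P ^ ~(P <-> Q)) = F <-> T = F
~(S <-> (P ^ ~(P <-> Q))) = ~F = T
R <-> ~(S <-> (P ^ ~(P <-> Q))) = T <-> T = T
P -> R = F -> T = T
(P -> R) | P = T | F = T
S ^ P = F ^ F = F
Q -> (S ^ P) = T -> F = F
((P -> R) | P) -> (Q -> (S ^ P)) = T -> F = F
(R <-> ~(S <-> (P ^ ~(P <-> Q)))) <-> (((P -> R) | P) -> (Q -> (S ^ P))) = T <-> F = F
R -> Q = T -> T = T
~(R -> Q) = ~T = F
~(R -> Q) & P = F & F = F
~(~(R -> Q) & P) = ~F = T
Q ^ P = T ^ F = T
~(~(R -> Q) & P) <-> (Q ^ P) = T <-> T = T
((R <-> ~(S <-> (P ^ ~(P <-> Q)))) <-> (((P -> R) | P) -> (Q -> (S ^ P)))) <-> (~(~(R -> Q) & P) <-> (Q ^ P)) = F <-> T = F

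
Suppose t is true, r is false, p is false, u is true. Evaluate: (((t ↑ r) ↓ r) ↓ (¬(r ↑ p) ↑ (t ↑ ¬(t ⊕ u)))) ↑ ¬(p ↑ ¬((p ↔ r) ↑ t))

Substituting t=T, r=F, p=F, u=T:
t ↑ r = T ↑ F = T
(t ↑ r) ↓ r = T ↓ F = F
r ↑ p = F ↑ F = T
¬(r ↑ p) = ¬T = F
t ⊕ u = T ⊕ T = F
¬(t ⊕ u) = ¬F = T
t ↑ ¬(t ⊕ u) = T ↑ T = F
¬(r ↑ p) ↑ (t ↑ ¬(t ⊕ u)) = F ↑ F = T
((t ↑ r) ↓ r) ↓ (¬(r ↑ p) ↑ (t ↑ ¬(t ⊕ u))) = F ↓ T = F
p ↔ r = F ↔ F = T
(p ↔ r) ↑ t = T ↑ T = F
¬((p ↔ r) ↑ t) = ¬F = T
p ↑ ¬((p ↔ r) ↑ t) = F ↑ T = T
¬(p ↑ ¬((p ↔ r) ↑ t)) = ¬T = F
(((t ↑ r) ↓ r) ↓ (¬(r ↑ p) ↑ (t ↑ ¬(t ⊕ u)))) ↑ ¬(p ↑ ¬((p ↔ r) ↑ t)) = F ↑ F = T

T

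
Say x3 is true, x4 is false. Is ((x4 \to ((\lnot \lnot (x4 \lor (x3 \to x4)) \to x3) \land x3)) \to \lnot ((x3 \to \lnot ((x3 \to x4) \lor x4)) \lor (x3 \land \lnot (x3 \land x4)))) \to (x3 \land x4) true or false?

\text{True}

Substituting x3=\text{True}, x4=\text{False}:
x3 \to x4 = \text{True} \to \text{False} = \text{False}
x4 \lor (x3 \to x4) = \text{False} \lor \text{False} = \text{False}
\lnot (x4 \lor (x3 \to x4)) = \lnot \text{False} = \text{True}
\lnot \lnot (x4 \lor (x3 \to x4)) = \lnot \text{True} = \text{False}
\lnot \lnot (x4 \lor (x3 \to x4)) \to x3 = \text{False} \to \text{True} = \text{True}
(\lnot \lnot (x4 \lor (x3 \to x4)) \to x3) \land x3 = \text{True} \land \text{True} = \text{True}
x4 \to ((\lnot \lnot (x4 \lor (x3 \to x4)) \to x3) \land x3) = \text{False} \to \text{True} = \text{True}
x3 \to x4 = \text{True} \to \text{False} = \text{False}
(x3 \to x4) \lor x4 = \text{False} \lor \text{False} = \text{False}
\lnot ((x3 \to x4) \lor x4) = \lnot \text{False} = \text{True}
x3 \to \lnot ((x3 \to x4) \lor x4) = \text{True} \to \text{True} = \text{True}
x3 \land x4 = \text{True} \land \text{False} = \text{False}
\lnot (x3 \land x4) = \lnot \text{False} = \text{True}
x3 \land \lnot (x3 \land x4) = \text{True} \land \text{True} = \text{True}
(x3 \to \lnot ((x3 \to x4) \lor x4)) \lor (x3 \land \lnot (x3 \land x4)) = \text{True} \lor \text{True} = \text{True}
\lnot ((x3 \to \lnot ((x3 \to x4) \lor x4)) \lor (x3 \land \lnot (x3 \land x4))) = \lnot \text{True} = \text{False}
(x4 \to ((\lnot \lnot (x4 \lor (x3 \to x4)) \to x3) \land x3)) \to \lnot ((x3 \to \lnot ((x3 \to x4) \lor x4)) \lor (x3 \land \lnot (x3 \land x4))) = \text{True} \to \text{False} = \text{False}
x3 \land x4 = \text{True} \land \text{False} = \text{False}
((x4 \to ((\lnot \lnot (x4 \lor (x3 \to x4)) \to x3) \land x3)) \to \lnot ((x3 \to \lnot ((x3 \to x4) \lor x4)) \lor (x3 \land \lnot (x3 \land x4)))) \to (x3 \land x4) = \text{False} \to \text{False} = \text{True}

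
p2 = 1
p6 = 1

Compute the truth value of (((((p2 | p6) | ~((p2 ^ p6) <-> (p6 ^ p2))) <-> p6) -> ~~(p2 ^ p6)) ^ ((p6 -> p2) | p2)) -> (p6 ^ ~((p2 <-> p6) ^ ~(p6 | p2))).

Substituting p2=1, p6=1:
p2 | p6 = 1 | 1 = 1
p2 ^ p6 = 1 ^ 1 = 0
p6 ^ p2 = 1 ^ 1 = 0
(p2 ^ p6) <-> (p6 ^ p2) = 0 <-> 0 = 1
~((p2 ^ p6) <-> (p6 ^ p2)) = ~1 = 0
(p2 | p6) | ~((p2 ^ p6) <-> (p6 ^ p2)) = 1 | 0 = 1
((p2 | p6) | ~((p2 ^ p6) <-> (p6 ^ p2))) <-> p6 = 1 <-> 1 = 1
p2 ^ p6 = 1 ^ 1 = 0
~(p2 ^ p6) = ~0 = 1
~~(p2 ^ p6) = ~1 = 0
(((p2 | p6) | ~((p2 ^ p6) <-> (p6 ^ p2))) <-> p6) -> ~~(p2 ^ p6) = 1 -> 0 = 0
p6 -> p2 = 1 -> 1 = 1
(p6 -> p2) | p2 = 1 | 1 = 1
((((p2 | p6) | ~((p2 ^ p6) <-> (p6 ^ p2))) <-> p6) -> ~~(p2 ^ p6)) ^ ((p6 -> p2) | p2) = 0 ^ 1 = 1
p2 <-> p6 = 1 <-> 1 = 1
p6 | p2 = 1 | 1 = 1
~(p6 | p2) = ~1 = 0
(p2 <-> p6) ^ ~(p6 | p2) = 1 ^ 0 = 1
~((p2 <-> p6) ^ ~(p6 | p2)) = ~1 = 0
p6 ^ ~((p2 <-> p6) ^ ~(p6 | p2)) = 1 ^ 0 = 1
(((((p2 | p6) | ~((p2 ^ p6) <-> (p6 ^ p2))) <-> p6) -> ~~(p2 ^ p6)) ^ ((p6 -> p2) | p2)) -> (p6 ^ ~((p2 <-> p6) ^ ~(p6 | p2))) = 1 -> 1 = 1

1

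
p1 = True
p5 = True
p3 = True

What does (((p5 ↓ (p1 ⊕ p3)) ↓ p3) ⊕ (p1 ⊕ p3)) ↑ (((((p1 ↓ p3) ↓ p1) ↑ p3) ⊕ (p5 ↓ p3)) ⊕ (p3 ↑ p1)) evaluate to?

True

Substituting p1=True, p5=True, p3=True:
p1 ⊕ p3 = True ⊕ True = False
p5 ↓ (p1 ⊕ p3) = True ↓ False = False
(p5 ↓ (p1 ⊕ p3)) ↓ p3 = False ↓ True = False
p1 ⊕ p3 = True ⊕ True = False
((p5 ↓ (p1 ⊕ p3)) ↓ p3) ⊕ (p1 ⊕ p3) = False ⊕ False = False
p1 ↓ p3 = True ↓ True = False
(p1 ↓ p3) ↓ p1 = False ↓ True = False
((p1 ↓ p3) ↓ p1) ↑ p3 = False ↑ True = True
p5 ↓ p3 = True ↓ True = False
(((p1 ↓ p3) ↓ p1) ↑ p3) ⊕ (p5 ↓ p3) = True ⊕ False = True
p3 ↑ p1 = True ↑ True = False
((((p1 ↓ p3) ↓ p1) ↑ p3) ⊕ (p5 ↓ p3)) ⊕ (p3 ↑ p1) = True ⊕ False = True
(((p5 ↓ (p1 ⊕ p3)) ↓ p3) ⊕ (p1 ⊕ p3)) ↑ (((((p1 ↓ p3) ↓ p1) ↑ p3) ⊕ (p5 ↓ p3)) ⊕ (p3 ↑ p1)) = False ↑ True = True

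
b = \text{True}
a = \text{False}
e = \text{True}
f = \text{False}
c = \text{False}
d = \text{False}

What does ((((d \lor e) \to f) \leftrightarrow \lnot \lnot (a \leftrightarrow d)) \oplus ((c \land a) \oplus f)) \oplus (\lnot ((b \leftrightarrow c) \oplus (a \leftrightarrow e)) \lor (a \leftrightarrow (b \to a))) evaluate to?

\text{True}

d \lor e = \text{False} \lor \text{True} = \text{True}
(d \lor e) \to f = \text{True} \to \text{False} = \text{False}
a \leftrightarrow d = \text{False} \leftrightarrow \text{False} = \text{True}
\lnot (a \leftrightarrow d) = \lnot \text{True} = \text{False}
\lnot \lnot (a \leftrightarrow d) = \lnot \text{False} = \text{True}
((d \lor e) \to f) \leftrightarrow \lnot \lnot (a \leftrightarrow d) = \text{False} \leftrightarrow \text{True} = \text{False}
c \land a = \text{False} \land \text{False} = \text{False}
(c \land a) \oplus f = \text{False} \oplus \text{False} = \text{False}
(((d \lor e) \to f) \leftrightarrow \lnot \lnot (a \leftrightarrow d)) \oplus ((c \land a) \oplus f) = \text{False} \oplus \text{False} = \text{False}
b \leftrightarrow c = \text{True} \leftrightarrow \text{False} = \text{False}
a \leftrightarrow e = \text{False} \leftrightarrow \text{True} = \text{False}
(b \leftrightarrow c) \oplus (a \leftrightarrow e) = \text{False} \oplus \text{False} = \text{False}
\lnot ((b \leftrightarrow c) \oplus (a \leftrightarrow e)) = \lnot \text{False} = \text{True}
b \to a = \text{True} \to \text{False} = \text{False}
a \leftrightarrow (b \to a) = \text{False} \leftrightarrow \text{False} = \text{True}
\lnot ((b \leftrightarrow c) \oplus (a \leftrightarrow e)) \lor (a \leftrightarrow (b \to a)) = \text{True} \lor \text{True} = \text{True}
((((d \lor e) \to f) \leftrightarrow \lnot \lnot (a \leftrightarrow d)) \oplus ((c \land a) \oplus f)) \oplus (\lnot ((b \leftrightarrow c) \oplus (a \leftrightarrow e)) \lor (a \leftrightarrow (b \to a))) = \text{False} \oplus \text{True} = \text{True}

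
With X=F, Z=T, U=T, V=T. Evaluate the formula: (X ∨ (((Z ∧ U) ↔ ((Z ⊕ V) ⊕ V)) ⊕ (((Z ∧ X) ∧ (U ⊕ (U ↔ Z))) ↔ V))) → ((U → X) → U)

Substituting X=F, Z=T, U=T, V=T:
Z ∧ U = T ∧ T = T
Z ⊕ V = T ⊕ T = F
(Z ⊕ V) ⊕ V = F ⊕ T = T
(Z ∧ U) ↔ ((Z ⊕ V) ⊕ V) = T ↔ T = T
Z ∧ X = T ∧ F = F
U ↔ Z = T ↔ T = T
U ⊕ (U ↔ Z) = T ⊕ T = F
(Z ∧ X) ∧ (U ⊕ (U ↔ Z)) = F ∧ F = F
((Z ∧ X) ∧ (U ⊕ (U ↔ Z))) ↔ V = F ↔ T = F
((Z ∧ U) ↔ ((Z ⊕ V) ⊕ V)) ⊕ (((Z ∧ X) ∧ (U ⊕ (U ↔ Z))) ↔ V) = T ⊕ F = T
X ∨ (((Z ∧ U) ↔ ((Z ⊕ V) ⊕ V)) ⊕ (((Z ∧ X) ∧ (U ⊕ (U ↔ Z))) ↔ V)) = F ∨ T = T
U → X = T → F = F
(U → X) → U = F → T = T
(X ∨ (((Z ∧ U) ↔ ((Z ⊕ V) ⊕ V)) ⊕ (((Z ∧ X) ∧ (U ⊕ (U ↔ Z))) ↔ V))) → ((U → X) → U) = T → T = T

T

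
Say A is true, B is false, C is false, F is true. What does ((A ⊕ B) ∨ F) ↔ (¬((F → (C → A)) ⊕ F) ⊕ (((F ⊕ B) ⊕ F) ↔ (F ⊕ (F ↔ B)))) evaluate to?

True

A ⊕ B = True ⊕ False = True
(A ⊕ B) ∨ F = True ∨ True = True
C → A = False → True = True
F → (C → A) = True → True = True
(F → (C → A)) ⊕ F = True ⊕ True = False
¬((F → (C → A)) ⊕ F) = ¬False = True
F ⊕ B = True ⊕ False = True
(F ⊕ B) ⊕ F = True ⊕ True = False
F ↔ B = True ↔ False = False
F ⊕ (F ↔ B) = True ⊕ False = True
((F ⊕ B) ⊕ F) ↔ (F ⊕ (F ↔ B)) = False ↔ True = False
¬((F → (C → A)) ⊕ F) ⊕ (((F ⊕ B) ⊕ F) ↔ (F ⊕ (F ↔ B))) = True ⊕ False = True
((A ⊕ B) ∨ F) ↔ (¬((F → (C → A)) ⊕ F) ⊕ (((F ⊕ B) ⊕ F) ↔ (F ⊕ (F ↔ B)))) = True ↔ True = True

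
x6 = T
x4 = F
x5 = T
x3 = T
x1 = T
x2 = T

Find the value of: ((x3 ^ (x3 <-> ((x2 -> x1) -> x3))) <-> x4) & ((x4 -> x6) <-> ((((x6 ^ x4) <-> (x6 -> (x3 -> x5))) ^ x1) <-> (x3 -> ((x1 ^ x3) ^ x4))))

T

x2 -> x1 = T -> T = T
(x2 -> x1) -> x3 = T -> T = T
x3 <-> ((x2 -> x1) -> x3) = T <-> T = T
x3 ^ (x3 <-> ((x2 -> x1) -> x3)) = T ^ T = F
(x3 ^ (x3 <-> ((x2 -> x1) -> x3))) <-> x4 = F <-> F = T
x4 -> x6 = F -> T = T
x6 ^ x4 = T ^ F = T
x3 -> x5 = T -> T = T
x6 -> (x3 -> x5) = T -> T = T
(x6 ^ x4) <-> (x6 -> (x3 -> x5)) = T <-> T = T
((x6 ^ x4) <-> (x6 -> (x3 -> x5))) ^ x1 = T ^ T = F
x1 ^ x3 = T ^ T = F
(x1 ^ x3) ^ x4 = F ^ F = F
x3 -> ((x1 ^ x3) ^ x4) = T -> F = F
(((x6 ^ x4) <-> (x6 -> (x3 -> x5))) ^ x1) <-> (x3 -> ((x1 ^ x3) ^ x4)) = F <-> F = T
(x4 -> x6) <-> ((((x6 ^ x4) <-> (x6 -> (x3 -> x5))) ^ x1) <-> (x3 -> ((x1 ^ x3) ^ x4))) = T <-> T = T
((x3 ^ (x3 <-> ((x2 -> x1) -> x3))) <-> x4) & ((x4 -> x6) <-> ((((x6 ^ x4) <-> (x6 -> (x3 -> x5))) ^ x1) <-> (x3 -> ((x1 ^ x3) ^ x4)))) = T & T = T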